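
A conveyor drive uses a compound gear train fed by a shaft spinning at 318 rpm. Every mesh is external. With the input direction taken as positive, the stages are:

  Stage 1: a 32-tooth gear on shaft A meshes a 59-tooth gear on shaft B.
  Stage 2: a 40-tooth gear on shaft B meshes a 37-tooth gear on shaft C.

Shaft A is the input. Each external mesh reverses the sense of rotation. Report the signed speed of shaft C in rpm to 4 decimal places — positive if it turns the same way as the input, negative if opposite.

+186.4590 rpm (same as input, |ω| = 186.4590 rpm)

Stage 1 [32T→59T]: ω = 318.0000×32/59 = 172.4746 rpm, dir flips to −; running = −172.4746
Stage 2 [40T→37T]: ω = 172.4746×40/37 = 186.4590 rpm, dir flips to +; running = +186.4590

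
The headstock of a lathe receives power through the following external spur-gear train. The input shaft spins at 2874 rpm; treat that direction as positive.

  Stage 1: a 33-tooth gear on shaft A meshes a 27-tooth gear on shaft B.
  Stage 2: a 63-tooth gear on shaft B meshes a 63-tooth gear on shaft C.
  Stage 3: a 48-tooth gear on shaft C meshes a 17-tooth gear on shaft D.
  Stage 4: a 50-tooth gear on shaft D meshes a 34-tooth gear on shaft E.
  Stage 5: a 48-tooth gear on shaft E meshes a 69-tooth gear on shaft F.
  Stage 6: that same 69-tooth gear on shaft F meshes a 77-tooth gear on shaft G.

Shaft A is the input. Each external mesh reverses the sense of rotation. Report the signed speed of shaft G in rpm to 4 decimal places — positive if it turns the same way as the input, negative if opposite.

Stage 1 [33T→27T]: ω = 2874.0000×33/27 = 3512.6667 rpm, dir flips to −; running = −3512.6667
Stage 2 [63T→63T]: ω = 3512.6667×63/63 = 3512.6667 rpm, dir flips to +; running = +3512.6667
Stage 3 [48T→17T]: ω = 3512.6667×48/17 = 9918.1176 rpm, dir flips to −; running = −9918.1176
Stage 4 [50T→34T]: ω = 9918.1176×50/34 = 14585.4671 rpm, dir flips to +; running = +14585.4671
Stage 5 [48T→69T]: ω = 14585.4671×48/69 = 10146.4119 rpm, dir flips to −; running = −10146.4119
Stage 6 [69T→77T]: ω = 10146.4119×69/77 = 9092.2392 rpm, dir flips to +; running = +9092.2392

+9092.2392 rpm (same as input, |ω| = 9092.2392 rpm)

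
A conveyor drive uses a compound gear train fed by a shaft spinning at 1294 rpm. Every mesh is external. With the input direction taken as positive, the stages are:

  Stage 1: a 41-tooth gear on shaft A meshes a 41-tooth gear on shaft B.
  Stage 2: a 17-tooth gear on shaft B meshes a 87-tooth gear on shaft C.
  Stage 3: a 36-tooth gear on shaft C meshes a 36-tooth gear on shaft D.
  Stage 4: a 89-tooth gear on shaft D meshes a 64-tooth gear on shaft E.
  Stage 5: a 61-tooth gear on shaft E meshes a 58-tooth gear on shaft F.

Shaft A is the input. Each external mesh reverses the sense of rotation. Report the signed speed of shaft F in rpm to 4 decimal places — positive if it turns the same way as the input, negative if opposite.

Stage 1 [41T→41T]: ω = 1294.0000×41/41 = 1294.0000 rpm, dir flips to −; running = −1294.0000
Stage 2 [17T→87T]: ω = 1294.0000×17/87 = 252.8506 rpm, dir flips to +; running = +252.8506
Stage 3 [36T→36T]: ω = 252.8506×36/36 = 252.8506 rpm, dir flips to −; running = −252.8506
Stage 4 [89T→64T]: ω = 252.8506×89/64 = 351.6203 rpm, dir flips to +; running = +351.6203
Stage 5 [61T→58T]: ω = 351.6203×61/58 = 369.8076 rpm, dir flips to −; running = −369.8076

-369.8076 rpm (opposite to input, |ω| = 369.8076 rpm)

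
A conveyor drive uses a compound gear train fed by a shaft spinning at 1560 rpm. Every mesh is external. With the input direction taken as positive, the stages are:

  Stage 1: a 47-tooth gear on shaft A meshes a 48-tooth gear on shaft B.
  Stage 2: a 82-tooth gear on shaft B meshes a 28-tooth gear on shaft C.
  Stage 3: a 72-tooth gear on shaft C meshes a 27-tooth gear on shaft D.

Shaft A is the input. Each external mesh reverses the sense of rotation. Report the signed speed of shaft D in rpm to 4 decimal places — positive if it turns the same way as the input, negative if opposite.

Stage 1 [47T→48T]: ω = 1560.0000×47/48 = 1527.5000 rpm, dir flips to −; running = −1527.5000
Stage 2 [82T→28T]: ω = 1527.5000×82/28 = 4473.3929 rpm, dir flips to +; running = +4473.3929
Stage 3 [72T→27T]: ω = 4473.3929×72/27 = 11929.0476 rpm, dir flips to −; running = −11929.0476

-11929.0476 rpm (opposite to input, |ω| = 11929.0476 rpm)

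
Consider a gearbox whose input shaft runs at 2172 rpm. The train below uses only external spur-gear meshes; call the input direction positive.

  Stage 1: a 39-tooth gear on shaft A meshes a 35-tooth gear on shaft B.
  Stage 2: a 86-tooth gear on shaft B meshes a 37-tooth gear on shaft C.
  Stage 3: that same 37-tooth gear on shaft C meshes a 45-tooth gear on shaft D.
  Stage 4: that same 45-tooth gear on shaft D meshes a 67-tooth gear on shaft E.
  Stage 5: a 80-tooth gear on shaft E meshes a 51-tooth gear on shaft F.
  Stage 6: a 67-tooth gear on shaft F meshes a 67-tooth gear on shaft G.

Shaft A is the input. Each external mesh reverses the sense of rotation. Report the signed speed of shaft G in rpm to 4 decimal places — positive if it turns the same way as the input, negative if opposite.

+4873.0385 rpm (same as input, |ω| = 4873.0385 rpm)

Stage 1 [39T→35T]: ω = 2172.0000×39/35 = 2420.2286 rpm, dir flips to −; running = −2420.2286
Stage 2 [86T→37T]: ω = 2420.2286×86/37 = 5625.3961 rpm, dir flips to +; running = +5625.3961
Stage 3 [37T→45T]: ω = 5625.3961×37/45 = 4625.3257 rpm, dir flips to −; running = −4625.3257
Stage 4 [45T→67T]: ω = 4625.3257×45/67 = 3106.5620 rpm, dir flips to +; running = +3106.5620
Stage 5 [80T→51T]: ω = 3106.5620×80/51 = 4873.0385 rpm, dir flips to −; running = −4873.0385
Stage 6 [67T→67T]: ω = 4873.0385×67/67 = 4873.0385 rpm, dir flips to +; running = +4873.0385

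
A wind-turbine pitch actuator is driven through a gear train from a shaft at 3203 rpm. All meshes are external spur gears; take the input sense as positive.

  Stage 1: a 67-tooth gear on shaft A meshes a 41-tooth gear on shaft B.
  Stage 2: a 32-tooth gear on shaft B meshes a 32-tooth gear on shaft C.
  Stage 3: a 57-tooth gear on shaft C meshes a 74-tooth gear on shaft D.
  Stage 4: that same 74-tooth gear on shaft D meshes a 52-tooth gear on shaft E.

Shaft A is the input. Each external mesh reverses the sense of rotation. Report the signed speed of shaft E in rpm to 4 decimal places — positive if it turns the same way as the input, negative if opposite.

Stage 1 [67T→41T]: ω = 3203.0000×67/41 = 5234.1707 rpm, dir flips to −; running = −5234.1707
Stage 2 [32T→32T]: ω = 5234.1707×32/32 = 5234.1707 rpm, dir flips to +; running = +5234.1707
Stage 3 [57T→74T]: ω = 5234.1707×57/74 = 4031.7261 rpm, dir flips to −; running = −4031.7261
Stage 4 [74T→52T]: ω = 4031.7261×74/52 = 5737.4564 rpm, dir flips to +; running = +5737.4564

+5737.4564 rpm (same as input, |ω| = 5737.4564 rpm)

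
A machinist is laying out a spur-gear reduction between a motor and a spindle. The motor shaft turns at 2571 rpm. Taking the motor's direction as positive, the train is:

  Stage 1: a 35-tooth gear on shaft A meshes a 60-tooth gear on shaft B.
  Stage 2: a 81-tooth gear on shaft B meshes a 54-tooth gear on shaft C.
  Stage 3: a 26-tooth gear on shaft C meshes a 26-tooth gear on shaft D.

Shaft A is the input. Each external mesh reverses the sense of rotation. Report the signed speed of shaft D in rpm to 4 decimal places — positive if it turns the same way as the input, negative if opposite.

-2249.6250 rpm (opposite to input, |ω| = 2249.6250 rpm)

Stage 1 [35T→60T]: ω = 2571.0000×35/60 = 1499.7500 rpm, dir flips to −; running = −1499.7500
Stage 2 [81T→54T]: ω = 1499.7500×81/54 = 2249.6250 rpm, dir flips to +; running = +2249.6250
Stage 3 [26T→26T]: ω = 2249.6250×26/26 = 2249.6250 rpm, dir flips to −; running = −2249.6250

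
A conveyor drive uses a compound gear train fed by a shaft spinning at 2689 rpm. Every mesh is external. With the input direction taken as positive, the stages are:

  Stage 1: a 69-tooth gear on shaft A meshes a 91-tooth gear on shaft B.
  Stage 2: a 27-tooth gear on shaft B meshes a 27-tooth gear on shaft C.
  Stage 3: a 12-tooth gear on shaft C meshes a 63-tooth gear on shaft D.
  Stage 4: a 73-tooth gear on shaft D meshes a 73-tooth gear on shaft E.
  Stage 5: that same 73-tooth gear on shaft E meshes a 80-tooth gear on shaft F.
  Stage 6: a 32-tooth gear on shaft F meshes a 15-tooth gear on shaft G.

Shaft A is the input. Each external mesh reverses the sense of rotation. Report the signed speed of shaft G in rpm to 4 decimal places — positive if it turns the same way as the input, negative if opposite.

Stage 1 [69T→91T]: ω = 2689.0000×69/91 = 2038.9121 rpm, dir flips to −; running = −2038.9121
Stage 2 [27T→27T]: ω = 2038.9121×27/27 = 2038.9121 rpm, dir flips to +; running = +2038.9121
Stage 3 [12T→63T]: ω = 2038.9121×12/63 = 388.3642 rpm, dir flips to −; running = −388.3642
Stage 4 [73T→73T]: ω = 388.3642×73/73 = 388.3642 rpm, dir flips to +; running = +388.3642
Stage 5 [73T→80T]: ω = 388.3642×73/80 = 354.3823 rpm, dir flips to −; running = −354.3823
Stage 6 [32T→15T]: ω = 354.3823×32/15 = 756.0157 rpm, dir flips to +; running = +756.0157

+756.0157 rpm (same as input, |ω| = 756.0157 rpm)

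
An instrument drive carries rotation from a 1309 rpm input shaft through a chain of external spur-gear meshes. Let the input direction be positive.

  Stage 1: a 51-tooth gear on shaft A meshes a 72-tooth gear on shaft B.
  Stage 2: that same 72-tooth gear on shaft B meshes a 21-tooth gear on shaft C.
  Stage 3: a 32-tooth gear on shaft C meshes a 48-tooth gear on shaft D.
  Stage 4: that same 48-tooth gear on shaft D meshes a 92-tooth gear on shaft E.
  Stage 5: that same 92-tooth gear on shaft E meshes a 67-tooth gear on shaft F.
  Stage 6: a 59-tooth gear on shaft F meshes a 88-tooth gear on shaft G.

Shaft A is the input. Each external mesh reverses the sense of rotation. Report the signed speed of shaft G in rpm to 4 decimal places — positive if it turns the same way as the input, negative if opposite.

Stage 1 [51T→72T]: ω = 1309.0000×51/72 = 927.2083 rpm, dir flips to −; running = −927.2083
Stage 2 [72T→21T]: ω = 927.2083×72/21 = 3179.0000 rpm, dir flips to +; running = +3179.0000
Stage 3 [32T→48T]: ω = 3179.0000×32/48 = 2119.3333 rpm, dir flips to −; running = −2119.3333
Stage 4 [48T→92T]: ω = 2119.3333×48/92 = 1105.7391 rpm, dir flips to +; running = +1105.7391
Stage 5 [92T→67T]: ω = 1105.7391×92/67 = 1518.3284 rpm, dir flips to −; running = −1518.3284
Stage 6 [59T→88T]: ω = 1518.3284×59/88 = 1017.9701 rpm, dir flips to +; running = +1017.9701

+1017.9701 rpm (same as input, |ω| = 1017.9701 rpm)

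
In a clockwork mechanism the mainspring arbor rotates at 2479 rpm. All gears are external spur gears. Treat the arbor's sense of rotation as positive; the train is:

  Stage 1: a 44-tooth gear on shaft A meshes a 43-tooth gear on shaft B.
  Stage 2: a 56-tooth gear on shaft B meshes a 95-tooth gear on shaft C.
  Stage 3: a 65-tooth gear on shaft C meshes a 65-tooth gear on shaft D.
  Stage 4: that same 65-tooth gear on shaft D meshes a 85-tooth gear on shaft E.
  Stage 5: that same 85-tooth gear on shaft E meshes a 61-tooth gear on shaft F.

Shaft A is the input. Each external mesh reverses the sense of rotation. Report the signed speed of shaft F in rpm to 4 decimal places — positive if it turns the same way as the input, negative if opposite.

-1593.3409 rpm (opposite to input, |ω| = 1593.3409 rpm)

Stage 1 [44T→43T]: ω = 2479.0000×44/43 = 2536.6512 rpm, dir flips to −; running = −2536.6512
Stage 2 [56T→95T]: ω = 2536.6512×56/95 = 1495.2891 rpm, dir flips to +; running = +1495.2891
Stage 3 [65T→65T]: ω = 1495.2891×65/65 = 1495.2891 rpm, dir flips to −; running = −1495.2891
Stage 4 [65T→85T]: ω = 1495.2891×65/85 = 1143.4564 rpm, dir flips to +; running = +1143.4564
Stage 5 [85T→61T]: ω = 1143.4564×85/61 = 1593.3409 rpm, dir flips to −; running = −1593.3409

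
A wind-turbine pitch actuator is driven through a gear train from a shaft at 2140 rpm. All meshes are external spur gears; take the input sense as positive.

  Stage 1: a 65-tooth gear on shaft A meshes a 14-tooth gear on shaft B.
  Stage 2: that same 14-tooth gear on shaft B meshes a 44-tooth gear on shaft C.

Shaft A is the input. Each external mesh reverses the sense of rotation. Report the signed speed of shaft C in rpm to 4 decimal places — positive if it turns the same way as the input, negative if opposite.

+3161.3636 rpm (same as input, |ω| = 3161.3636 rpm)

Stage 1 [65T→14T]: ω = 2140.0000×65/14 = 9935.7143 rpm, dir flips to −; running = −9935.7143
Stage 2 [14T→44T]: ω = 9935.7143×14/44 = 3161.3636 rpm, dir flips to +; running = +3161.3636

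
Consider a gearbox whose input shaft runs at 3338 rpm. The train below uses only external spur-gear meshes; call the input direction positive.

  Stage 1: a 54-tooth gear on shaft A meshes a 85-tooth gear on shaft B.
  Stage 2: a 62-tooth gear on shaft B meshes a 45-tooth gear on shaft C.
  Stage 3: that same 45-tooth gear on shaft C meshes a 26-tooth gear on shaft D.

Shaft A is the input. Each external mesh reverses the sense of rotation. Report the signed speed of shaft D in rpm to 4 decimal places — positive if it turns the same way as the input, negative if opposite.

-5056.8434 rpm (opposite to input, |ω| = 5056.8434 rpm)

Stage 1 [54T→85T]: ω = 3338.0000×54/85 = 2120.6118 rpm, dir flips to −; running = −2120.6118
Stage 2 [62T→45T]: ω = 2120.6118×62/45 = 2921.7318 rpm, dir flips to +; running = +2921.7318
Stage 3 [45T→26T]: ω = 2921.7318×45/26 = 5056.8434 rpm, dir flips to −; running = −5056.8434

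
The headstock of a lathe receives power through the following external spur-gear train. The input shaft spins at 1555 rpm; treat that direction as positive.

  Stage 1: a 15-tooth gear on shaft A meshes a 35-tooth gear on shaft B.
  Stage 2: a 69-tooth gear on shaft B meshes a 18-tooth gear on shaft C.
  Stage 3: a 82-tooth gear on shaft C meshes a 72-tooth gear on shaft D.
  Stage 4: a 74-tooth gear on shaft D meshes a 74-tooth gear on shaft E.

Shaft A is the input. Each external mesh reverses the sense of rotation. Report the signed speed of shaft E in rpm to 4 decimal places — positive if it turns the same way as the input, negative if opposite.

Stage 1 [15T→35T]: ω = 1555.0000×15/35 = 666.4286 rpm, dir flips to −; running = −666.4286
Stage 2 [69T→18T]: ω = 666.4286×69/18 = 2554.6429 rpm, dir flips to +; running = +2554.6429
Stage 3 [82T→72T]: ω = 2554.6429×82/72 = 2909.4544 rpm, dir flips to −; running = −2909.4544
Stage 4 [74T→74T]: ω = 2909.4544×74/74 = 2909.4544 rpm, dir flips to +; running = +2909.4544

+2909.4544 rpm (same as input, |ω| = 2909.4544 rpm)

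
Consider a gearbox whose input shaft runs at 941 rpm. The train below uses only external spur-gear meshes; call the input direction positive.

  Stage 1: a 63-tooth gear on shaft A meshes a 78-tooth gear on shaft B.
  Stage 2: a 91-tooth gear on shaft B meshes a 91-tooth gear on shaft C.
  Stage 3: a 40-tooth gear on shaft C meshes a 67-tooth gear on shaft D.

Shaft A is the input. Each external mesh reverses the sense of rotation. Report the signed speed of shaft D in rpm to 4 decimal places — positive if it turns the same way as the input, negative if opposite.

-453.7543 rpm (opposite to input, |ω| = 453.7543 rpm)

Stage 1 [63T→78T]: ω = 941.0000×63/78 = 760.0385 rpm, dir flips to −; running = −760.0385
Stage 2 [91T→91T]: ω = 760.0385×91/91 = 760.0385 rpm, dir flips to +; running = +760.0385
Stage 3 [40T→67T]: ω = 760.0385×40/67 = 453.7543 rpm, dir flips to −; running = −453.7543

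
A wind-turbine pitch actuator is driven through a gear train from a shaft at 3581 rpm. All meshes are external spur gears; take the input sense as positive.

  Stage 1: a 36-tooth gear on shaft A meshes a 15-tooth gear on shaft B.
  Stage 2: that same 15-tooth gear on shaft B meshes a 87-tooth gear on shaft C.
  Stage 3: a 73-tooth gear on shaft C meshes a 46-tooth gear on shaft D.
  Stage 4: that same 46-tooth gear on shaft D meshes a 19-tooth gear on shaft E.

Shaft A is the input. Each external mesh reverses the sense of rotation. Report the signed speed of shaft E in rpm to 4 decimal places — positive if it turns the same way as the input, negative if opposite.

+5693.2051 rpm (same as input, |ω| = 5693.2051 rpm)

Stage 1 [36T→15T]: ω = 3581.0000×36/15 = 8594.4000 rpm, dir flips to −; running = −8594.4000
Stage 2 [15T→87T]: ω = 8594.4000×15/87 = 1481.7931 rpm, dir flips to +; running = +1481.7931
Stage 3 [73T→46T]: ω = 1481.7931×73/46 = 2351.5412 rpm, dir flips to −; running = −2351.5412
Stage 4 [46T→19T]: ω = 2351.5412×46/19 = 5693.2051 rpm, dir flips to +; running = +5693.2051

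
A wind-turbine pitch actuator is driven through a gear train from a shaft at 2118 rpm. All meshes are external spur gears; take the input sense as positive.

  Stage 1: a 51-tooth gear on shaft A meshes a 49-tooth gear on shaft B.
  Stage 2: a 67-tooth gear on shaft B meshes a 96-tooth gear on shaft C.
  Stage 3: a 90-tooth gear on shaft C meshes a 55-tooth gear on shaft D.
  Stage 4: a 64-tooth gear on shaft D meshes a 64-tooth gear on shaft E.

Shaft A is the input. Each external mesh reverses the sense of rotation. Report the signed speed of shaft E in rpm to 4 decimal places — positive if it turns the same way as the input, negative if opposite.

Stage 1 [51T→49T]: ω = 2118.0000×51/49 = 2204.4490 rpm, dir flips to −; running = −2204.4490
Stage 2 [67T→96T]: ω = 2204.4490×67/96 = 1538.5217 rpm, dir flips to +; running = +1538.5217
Stage 3 [90T→55T]: ω = 1538.5217×90/55 = 2517.5809 rpm, dir flips to −; running = −2517.5809
Stage 4 [64T→64T]: ω = 2517.5809×64/64 = 2517.5809 rpm, dir flips to +; running = +2517.5809

+2517.5809 rpm (same as input, |ω| = 2517.5809 rpm)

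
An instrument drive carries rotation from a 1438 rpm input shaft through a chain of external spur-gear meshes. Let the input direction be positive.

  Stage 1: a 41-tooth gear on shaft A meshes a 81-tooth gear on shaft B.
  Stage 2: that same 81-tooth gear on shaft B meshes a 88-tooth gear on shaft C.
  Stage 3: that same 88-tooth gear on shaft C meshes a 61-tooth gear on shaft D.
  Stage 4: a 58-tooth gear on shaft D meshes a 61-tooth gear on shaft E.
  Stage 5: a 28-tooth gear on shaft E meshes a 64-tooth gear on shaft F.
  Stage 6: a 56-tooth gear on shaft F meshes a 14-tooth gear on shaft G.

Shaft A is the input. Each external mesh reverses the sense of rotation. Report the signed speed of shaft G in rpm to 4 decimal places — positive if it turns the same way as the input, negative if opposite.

Stage 1 [41T→81T]: ω = 1438.0000×41/81 = 727.8765 rpm, dir flips to −; running = −727.8765
Stage 2 [81T→88T]: ω = 727.8765×81/88 = 669.9773 rpm, dir flips to +; running = +669.9773
Stage 3 [88T→61T]: ω = 669.9773×88/61 = 966.5246 rpm, dir flips to −; running = −966.5246
Stage 4 [58T→61T]: ω = 966.5246×58/61 = 918.9906 rpm, dir flips to +; running = +918.9906
Stage 5 [28T→64T]: ω = 918.9906×28/64 = 402.0584 rpm, dir flips to −; running = −402.0584
Stage 6 [56T→14T]: ω = 402.0584×56/14 = 1608.2335 rpm, dir flips to +; running = +1608.2335

+1608.2335 rpm (same as input, |ω| = 1608.2335 rpm)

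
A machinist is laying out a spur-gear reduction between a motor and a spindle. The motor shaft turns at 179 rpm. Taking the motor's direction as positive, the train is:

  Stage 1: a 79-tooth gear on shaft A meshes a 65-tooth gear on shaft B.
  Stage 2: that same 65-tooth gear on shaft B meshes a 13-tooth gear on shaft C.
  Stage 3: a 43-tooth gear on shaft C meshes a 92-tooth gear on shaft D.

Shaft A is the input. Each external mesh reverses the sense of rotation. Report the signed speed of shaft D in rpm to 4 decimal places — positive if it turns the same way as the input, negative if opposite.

Stage 1 [79T→65T]: ω = 179.0000×79/65 = 217.5538 rpm, dir flips to −; running = −217.5538
Stage 2 [65T→13T]: ω = 217.5538×65/13 = 1087.7692 rpm, dir flips to +; running = +1087.7692
Stage 3 [43T→92T]: ω = 1087.7692×43/92 = 508.4139 rpm, dir flips to −; running = −508.4139

-508.4139 rpm (opposite to input, |ω| = 508.4139 rpm)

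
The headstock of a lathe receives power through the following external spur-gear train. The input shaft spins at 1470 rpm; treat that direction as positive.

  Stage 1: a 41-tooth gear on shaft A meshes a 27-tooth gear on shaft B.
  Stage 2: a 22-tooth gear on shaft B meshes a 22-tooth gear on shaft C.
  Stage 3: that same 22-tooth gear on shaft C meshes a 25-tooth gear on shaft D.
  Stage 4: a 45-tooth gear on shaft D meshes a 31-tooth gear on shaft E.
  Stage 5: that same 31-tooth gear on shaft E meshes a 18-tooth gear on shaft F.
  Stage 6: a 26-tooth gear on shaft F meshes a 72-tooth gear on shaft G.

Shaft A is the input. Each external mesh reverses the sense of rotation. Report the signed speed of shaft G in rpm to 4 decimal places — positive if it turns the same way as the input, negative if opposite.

Stage 1 [41T→27T]: ω = 1470.0000×41/27 = 2232.2222 rpm, dir flips to −; running = −2232.2222
Stage 2 [22T→22T]: ω = 2232.2222×22/22 = 2232.2222 rpm, dir flips to +; running = +2232.2222
Stage 3 [22T→25T]: ω = 2232.2222×22/25 = 1964.3556 rpm, dir flips to −; running = −1964.3556
Stage 4 [45T→31T]: ω = 1964.3556×45/31 = 2851.4839 rpm, dir flips to +; running = +2851.4839
Stage 5 [31T→18T]: ω = 2851.4839×31/18 = 4910.8889 rpm, dir flips to −; running = −4910.8889
Stage 6 [26T→72T]: ω = 4910.8889×26/72 = 1773.3765 rpm, dir flips to +; running = +1773.3765

+1773.3765 rpm (same as input, |ω| = 1773.3765 rpm)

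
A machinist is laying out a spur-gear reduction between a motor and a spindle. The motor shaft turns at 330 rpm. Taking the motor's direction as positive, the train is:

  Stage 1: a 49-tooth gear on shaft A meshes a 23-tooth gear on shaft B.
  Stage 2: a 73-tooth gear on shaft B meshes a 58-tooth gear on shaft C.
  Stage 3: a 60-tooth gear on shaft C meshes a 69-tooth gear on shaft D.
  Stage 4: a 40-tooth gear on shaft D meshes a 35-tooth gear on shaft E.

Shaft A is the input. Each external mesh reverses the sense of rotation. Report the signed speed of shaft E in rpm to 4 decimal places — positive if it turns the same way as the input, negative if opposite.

Stage 1 [49T→23T]: ω = 330.0000×49/23 = 703.0435 rpm, dir flips to −; running = −703.0435
Stage 2 [73T→58T]: ω = 703.0435×73/58 = 884.8651 rpm, dir flips to +; running = +884.8651
Stage 3 [60T→69T]: ω = 884.8651×60/69 = 769.4479 rpm, dir flips to −; running = −769.4479
Stage 4 [40T→35T]: ω = 769.4479×40/35 = 879.3690 rpm, dir flips to +; running = +879.3690

+879.3690 rpm (same as input, |ω| = 879.3690 rpm)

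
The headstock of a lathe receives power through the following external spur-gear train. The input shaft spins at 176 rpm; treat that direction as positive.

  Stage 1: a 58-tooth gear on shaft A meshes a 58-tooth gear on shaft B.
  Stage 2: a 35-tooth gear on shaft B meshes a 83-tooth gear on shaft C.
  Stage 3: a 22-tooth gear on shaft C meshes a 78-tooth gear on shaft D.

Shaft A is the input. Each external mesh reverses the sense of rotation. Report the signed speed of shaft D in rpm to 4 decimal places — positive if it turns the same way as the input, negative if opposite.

-20.9330 rpm (opposite to input, |ω| = 20.9330 rpm)

Stage 1 [58T→58T]: ω = 176.0000×58/58 = 176.0000 rpm, dir flips to −; running = −176.0000
Stage 2 [35T→83T]: ω = 176.0000×35/83 = 74.2169 rpm, dir flips to +; running = +74.2169
Stage 3 [22T→78T]: ω = 74.2169×22/78 = 20.9330 rpm, dir flips to −; running = −20.9330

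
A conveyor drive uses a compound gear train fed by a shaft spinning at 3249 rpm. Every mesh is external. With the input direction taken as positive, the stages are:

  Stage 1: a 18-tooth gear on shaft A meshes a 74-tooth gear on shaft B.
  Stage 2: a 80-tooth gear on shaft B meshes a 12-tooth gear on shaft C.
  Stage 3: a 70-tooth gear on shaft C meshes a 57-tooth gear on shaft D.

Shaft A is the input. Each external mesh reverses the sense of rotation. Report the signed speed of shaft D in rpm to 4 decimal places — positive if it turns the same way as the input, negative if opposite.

-6470.2703 rpm (opposite to input, |ω| = 6470.2703 rpm)

Stage 1 [18T→74T]: ω = 3249.0000×18/74 = 790.2973 rpm, dir flips to −; running = −790.2973
Stage 2 [80T→12T]: ω = 790.2973×80/12 = 5268.6486 rpm, dir flips to +; running = +5268.6486
Stage 3 [70T→57T]: ω = 5268.6486×70/57 = 6470.2703 rpm, dir flips to −; running = −6470.2703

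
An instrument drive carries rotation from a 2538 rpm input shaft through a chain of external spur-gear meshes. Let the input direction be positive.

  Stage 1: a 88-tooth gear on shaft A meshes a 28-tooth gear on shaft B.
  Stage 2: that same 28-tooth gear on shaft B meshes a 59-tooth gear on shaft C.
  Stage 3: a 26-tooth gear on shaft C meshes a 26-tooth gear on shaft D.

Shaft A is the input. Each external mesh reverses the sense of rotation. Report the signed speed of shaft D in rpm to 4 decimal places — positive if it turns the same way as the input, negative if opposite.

-3785.4915 rpm (opposite to input, |ω| = 3785.4915 rpm)

Stage 1 [88T→28T]: ω = 2538.0000×88/28 = 7976.5714 rpm, dir flips to −; running = −7976.5714
Stage 2 [28T→59T]: ω = 7976.5714×28/59 = 3785.4915 rpm, dir flips to +; running = +3785.4915
Stage 3 [26T→26T]: ω = 3785.4915×26/26 = 3785.4915 rpm, dir flips to −; running = −3785.4915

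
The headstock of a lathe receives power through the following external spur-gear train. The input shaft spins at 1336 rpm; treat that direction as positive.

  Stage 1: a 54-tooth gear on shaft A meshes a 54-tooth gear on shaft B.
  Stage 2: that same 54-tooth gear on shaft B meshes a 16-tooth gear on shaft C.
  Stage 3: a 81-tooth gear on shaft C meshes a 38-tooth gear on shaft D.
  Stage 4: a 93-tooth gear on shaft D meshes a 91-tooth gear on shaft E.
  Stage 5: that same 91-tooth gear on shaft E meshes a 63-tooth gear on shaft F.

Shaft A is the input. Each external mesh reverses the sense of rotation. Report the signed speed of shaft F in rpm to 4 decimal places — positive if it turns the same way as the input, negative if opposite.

-14188.0940 rpm (opposite to input, |ω| = 14188.0940 rpm)

Stage 1 [54T→54T]: ω = 1336.0000×54/54 = 1336.0000 rpm, dir flips to −; running = −1336.0000
Stage 2 [54T→16T]: ω = 1336.0000×54/16 = 4509.0000 rpm, dir flips to +; running = +4509.0000
Stage 3 [81T→38T]: ω = 4509.0000×81/38 = 9611.2895 rpm, dir flips to −; running = −9611.2895
Stage 4 [93T→91T]: ω = 9611.2895×93/91 = 9822.5266 rpm, dir flips to +; running = +9822.5266
Stage 5 [91T→63T]: ω = 9822.5266×91/63 = 14188.0940 rpm, dir flips to −; running = −14188.0940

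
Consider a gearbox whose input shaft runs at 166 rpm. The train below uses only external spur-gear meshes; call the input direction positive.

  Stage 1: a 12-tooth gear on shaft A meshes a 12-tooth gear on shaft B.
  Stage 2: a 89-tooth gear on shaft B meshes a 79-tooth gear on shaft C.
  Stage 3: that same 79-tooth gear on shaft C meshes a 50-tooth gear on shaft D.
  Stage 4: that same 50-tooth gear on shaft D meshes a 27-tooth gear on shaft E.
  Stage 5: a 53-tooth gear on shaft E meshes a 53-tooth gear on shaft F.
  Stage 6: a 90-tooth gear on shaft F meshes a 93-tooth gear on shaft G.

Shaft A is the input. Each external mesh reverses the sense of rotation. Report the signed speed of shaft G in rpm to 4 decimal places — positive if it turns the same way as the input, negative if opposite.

+529.5341 rpm (same as input, |ω| = 529.5341 rpm)

Stage 1 [12T→12T]: ω = 166.0000×12/12 = 166.0000 rpm, dir flips to −; running = −166.0000
Stage 2 [89T→79T]: ω = 166.0000×89/79 = 187.0127 rpm, dir flips to +; running = +187.0127
Stage 3 [79T→50T]: ω = 187.0127×79/50 = 295.4800 rpm, dir flips to −; running = −295.4800
Stage 4 [50T→27T]: ω = 295.4800×50/27 = 547.1852 rpm, dir flips to +; running = +547.1852
Stage 5 [53T→53T]: ω = 547.1852×53/53 = 547.1852 rpm, dir flips to −; running = −547.1852
Stage 6 [90T→93T]: ω = 547.1852×90/93 = 529.5341 rpm, dir flips to +; running = +529.5341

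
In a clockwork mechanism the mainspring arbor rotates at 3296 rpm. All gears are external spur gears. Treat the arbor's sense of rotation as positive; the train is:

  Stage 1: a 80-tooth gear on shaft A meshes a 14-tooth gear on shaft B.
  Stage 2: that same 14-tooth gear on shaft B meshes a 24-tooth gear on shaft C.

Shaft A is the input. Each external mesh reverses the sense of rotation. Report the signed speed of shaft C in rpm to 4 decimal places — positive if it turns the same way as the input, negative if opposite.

+10986.6667 rpm (same as input, |ω| = 10986.6667 rpm)

Stage 1 [80T→14T]: ω = 3296.0000×80/14 = 18834.2857 rpm, dir flips to −; running = −18834.2857
Stage 2 [14T→24T]: ω = 18834.2857×14/24 = 10986.6667 rpm, dir flips to +; running = +10986.6667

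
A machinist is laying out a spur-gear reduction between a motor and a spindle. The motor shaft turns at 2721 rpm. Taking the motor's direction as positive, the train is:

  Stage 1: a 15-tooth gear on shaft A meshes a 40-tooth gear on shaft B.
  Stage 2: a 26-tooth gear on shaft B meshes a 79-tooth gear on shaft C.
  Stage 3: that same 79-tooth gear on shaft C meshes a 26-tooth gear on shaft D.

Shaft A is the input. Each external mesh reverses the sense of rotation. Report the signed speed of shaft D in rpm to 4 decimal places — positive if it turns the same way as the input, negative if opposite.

Stage 1 [15T→40T]: ω = 2721.0000×15/40 = 1020.3750 rpm, dir flips to −; running = −1020.3750
Stage 2 [26T→79T]: ω = 1020.3750×26/79 = 335.8196 rpm, dir flips to +; running = +335.8196
Stage 3 [79T→26T]: ω = 335.8196×79/26 = 1020.3750 rpm, dir flips to −; running = −1020.3750

-1020.3750 rpm (opposite to input, |ω| = 1020.3750 rpm)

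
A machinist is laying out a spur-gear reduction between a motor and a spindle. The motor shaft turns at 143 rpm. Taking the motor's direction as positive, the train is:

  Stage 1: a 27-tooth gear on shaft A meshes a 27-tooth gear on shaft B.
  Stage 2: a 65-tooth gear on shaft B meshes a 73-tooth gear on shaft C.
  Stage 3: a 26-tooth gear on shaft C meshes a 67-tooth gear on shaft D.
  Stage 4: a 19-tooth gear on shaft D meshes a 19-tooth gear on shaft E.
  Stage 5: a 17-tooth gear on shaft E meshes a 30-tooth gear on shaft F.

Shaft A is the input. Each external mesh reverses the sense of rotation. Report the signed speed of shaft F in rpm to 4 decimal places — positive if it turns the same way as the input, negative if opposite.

-27.9997 rpm (opposite to input, |ω| = 27.9997 rpm)

Stage 1 [27T→27T]: ω = 143.0000×27/27 = 143.0000 rpm, dir flips to −; running = −143.0000
Stage 2 [65T→73T]: ω = 143.0000×65/73 = 127.3288 rpm, dir flips to +; running = +127.3288
Stage 3 [26T→67T]: ω = 127.3288×26/67 = 49.4112 rpm, dir flips to −; running = −49.4112
Stage 4 [19T→19T]: ω = 49.4112×19/19 = 49.4112 rpm, dir flips to +; running = +49.4112
Stage 5 [17T→30T]: ω = 49.4112×17/30 = 27.9997 rpm, dir flips to −; running = −27.9997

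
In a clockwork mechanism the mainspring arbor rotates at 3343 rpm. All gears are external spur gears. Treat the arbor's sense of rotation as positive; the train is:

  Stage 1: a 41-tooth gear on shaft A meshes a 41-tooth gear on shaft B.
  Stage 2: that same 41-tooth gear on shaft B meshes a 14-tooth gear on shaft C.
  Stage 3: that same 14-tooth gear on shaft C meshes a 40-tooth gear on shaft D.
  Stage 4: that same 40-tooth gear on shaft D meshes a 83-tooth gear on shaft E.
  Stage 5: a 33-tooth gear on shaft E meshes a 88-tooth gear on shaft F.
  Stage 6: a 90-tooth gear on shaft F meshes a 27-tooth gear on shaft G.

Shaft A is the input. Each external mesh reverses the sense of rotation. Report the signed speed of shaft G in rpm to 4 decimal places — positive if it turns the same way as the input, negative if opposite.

+2064.2018 rpm (same as input, |ω| = 2064.2018 rpm)

Stage 1 [41T→41T]: ω = 3343.0000×41/41 = 3343.0000 rpm, dir flips to −; running = −3343.0000
Stage 2 [41T→14T]: ω = 3343.0000×41/14 = 9790.2143 rpm, dir flips to +; running = +9790.2143
Stage 3 [14T→40T]: ω = 9790.2143×14/40 = 3426.5750 rpm, dir flips to −; running = −3426.5750
Stage 4 [40T→83T]: ω = 3426.5750×40/83 = 1651.3614 rpm, dir flips to +; running = +1651.3614
Stage 5 [33T→88T]: ω = 1651.3614×33/88 = 619.2605 rpm, dir flips to −; running = −619.2605
Stage 6 [90T→27T]: ω = 619.2605×90/27 = 2064.2018 rpm, dir flips to +; running = +2064.2018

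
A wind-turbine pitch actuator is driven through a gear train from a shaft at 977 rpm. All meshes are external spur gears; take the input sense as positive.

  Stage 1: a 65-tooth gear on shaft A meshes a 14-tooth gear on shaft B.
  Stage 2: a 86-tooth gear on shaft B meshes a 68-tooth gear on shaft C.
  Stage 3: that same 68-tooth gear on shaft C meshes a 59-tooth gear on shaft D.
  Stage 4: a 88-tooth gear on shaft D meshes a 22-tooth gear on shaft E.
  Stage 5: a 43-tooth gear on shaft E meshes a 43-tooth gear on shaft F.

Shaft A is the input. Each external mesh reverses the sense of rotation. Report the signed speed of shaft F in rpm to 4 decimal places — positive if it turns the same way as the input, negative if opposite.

-26447.6029 rpm (opposite to input, |ω| = 26447.6029 rpm)

Stage 1 [65T→14T]: ω = 977.0000×65/14 = 4536.0714 rpm, dir flips to −; running = −4536.0714
Stage 2 [86T→68T]: ω = 4536.0714×86/68 = 5736.7962 rpm, dir flips to +; running = +5736.7962
Stage 3 [68T→59T]: ω = 5736.7962×68/59 = 6611.9007 rpm, dir flips to −; running = −6611.9007
Stage 4 [88T→22T]: ω = 6611.9007×88/22 = 26447.6029 rpm, dir flips to +; running = +26447.6029
Stage 5 [43T→43T]: ω = 26447.6029×43/43 = 26447.6029 rpm, dir flips to −; running = −26447.6029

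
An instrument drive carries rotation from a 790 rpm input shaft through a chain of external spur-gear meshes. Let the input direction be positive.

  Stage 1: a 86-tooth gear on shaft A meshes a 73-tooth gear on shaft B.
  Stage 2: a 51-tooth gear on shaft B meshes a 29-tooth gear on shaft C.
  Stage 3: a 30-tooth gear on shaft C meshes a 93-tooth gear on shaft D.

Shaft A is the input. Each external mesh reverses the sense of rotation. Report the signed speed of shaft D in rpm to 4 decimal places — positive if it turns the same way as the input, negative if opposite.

Stage 1 [86T→73T]: ω = 790.0000×86/73 = 930.6849 rpm, dir flips to −; running = −930.6849
Stage 2 [51T→29T]: ω = 930.6849×51/29 = 1636.7218 rpm, dir flips to +; running = +1636.7218
Stage 3 [30T→93T]: ω = 1636.7218×30/93 = 527.9748 rpm, dir flips to −; running = −527.9748

-527.9748 rpm (opposite to input, |ω| = 527.9748 rpm)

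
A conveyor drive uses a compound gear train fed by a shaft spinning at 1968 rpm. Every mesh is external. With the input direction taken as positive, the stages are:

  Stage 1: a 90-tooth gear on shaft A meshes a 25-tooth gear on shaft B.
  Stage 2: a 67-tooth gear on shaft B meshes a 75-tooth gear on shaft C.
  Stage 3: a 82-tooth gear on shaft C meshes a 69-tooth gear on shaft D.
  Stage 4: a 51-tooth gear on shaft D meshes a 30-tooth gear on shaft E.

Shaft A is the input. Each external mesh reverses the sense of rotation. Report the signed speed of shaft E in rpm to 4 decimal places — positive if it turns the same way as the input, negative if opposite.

Stage 1 [90T→25T]: ω = 1968.0000×90/25 = 7084.8000 rpm, dir flips to −; running = −7084.8000
Stage 2 [67T→75T]: ω = 7084.8000×67/75 = 6329.0880 rpm, dir flips to +; running = +6329.0880
Stage 3 [82T→69T]: ω = 6329.0880×82/69 = 7521.5249 rpm, dir flips to −; running = −7521.5249
Stage 4 [51T→30T]: ω = 7521.5249×51/30 = 12786.5923 rpm, dir flips to +; running = +12786.5923

+12786.5923 rpm (same as input, |ω| = 12786.5923 rpm)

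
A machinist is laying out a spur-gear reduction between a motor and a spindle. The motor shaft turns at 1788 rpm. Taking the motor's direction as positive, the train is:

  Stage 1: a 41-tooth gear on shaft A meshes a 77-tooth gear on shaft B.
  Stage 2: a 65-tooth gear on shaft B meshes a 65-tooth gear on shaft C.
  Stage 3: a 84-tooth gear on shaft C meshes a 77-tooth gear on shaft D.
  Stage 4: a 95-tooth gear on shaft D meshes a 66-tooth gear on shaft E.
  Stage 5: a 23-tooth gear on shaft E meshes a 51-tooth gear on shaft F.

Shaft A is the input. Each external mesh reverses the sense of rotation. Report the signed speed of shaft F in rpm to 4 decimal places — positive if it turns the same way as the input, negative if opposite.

-674.1966 rpm (opposite to input, |ω| = 674.1966 rpm)

Stage 1 [41T→77T]: ω = 1788.0000×41/77 = 952.0519 rpm, dir flips to −; running = −952.0519
Stage 2 [65T→65T]: ω = 952.0519×65/65 = 952.0519 rpm, dir flips to +; running = +952.0519
Stage 3 [84T→77T]: ω = 952.0519×84/77 = 1038.6021 rpm, dir flips to −; running = −1038.6021
Stage 4 [95T→66T]: ω = 1038.6021×95/66 = 1494.9576 rpm, dir flips to +; running = +1494.9576
Stage 5 [23T→51T]: ω = 1494.9576×23/51 = 674.1966 rpm, dir flips to −; running = −674.1966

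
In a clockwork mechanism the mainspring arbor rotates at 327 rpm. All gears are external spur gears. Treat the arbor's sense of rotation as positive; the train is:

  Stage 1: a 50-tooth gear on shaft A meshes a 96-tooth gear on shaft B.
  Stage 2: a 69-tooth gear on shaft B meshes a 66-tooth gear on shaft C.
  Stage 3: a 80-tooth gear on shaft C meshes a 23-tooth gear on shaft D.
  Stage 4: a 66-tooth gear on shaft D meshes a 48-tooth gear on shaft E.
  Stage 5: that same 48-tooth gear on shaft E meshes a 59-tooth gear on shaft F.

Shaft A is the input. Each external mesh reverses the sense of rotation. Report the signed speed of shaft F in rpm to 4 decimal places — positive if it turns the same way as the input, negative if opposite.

Stage 1 [50T→96T]: ω = 327.0000×50/96 = 170.3125 rpm, dir flips to −; running = −170.3125
Stage 2 [69T→66T]: ω = 170.3125×69/66 = 178.0540 rpm, dir flips to +; running = +178.0540
Stage 3 [80T→23T]: ω = 178.0540×80/23 = 619.3182 rpm, dir flips to −; running = −619.3182
Stage 4 [66T→48T]: ω = 619.3182×66/48 = 851.5625 rpm, dir flips to +; running = +851.5625
Stage 5 [48T→59T]: ω = 851.5625×48/59 = 692.7966 rpm, dir flips to −; running = −692.7966

-692.7966 rpm (opposite to input, |ω| = 692.7966 rpm)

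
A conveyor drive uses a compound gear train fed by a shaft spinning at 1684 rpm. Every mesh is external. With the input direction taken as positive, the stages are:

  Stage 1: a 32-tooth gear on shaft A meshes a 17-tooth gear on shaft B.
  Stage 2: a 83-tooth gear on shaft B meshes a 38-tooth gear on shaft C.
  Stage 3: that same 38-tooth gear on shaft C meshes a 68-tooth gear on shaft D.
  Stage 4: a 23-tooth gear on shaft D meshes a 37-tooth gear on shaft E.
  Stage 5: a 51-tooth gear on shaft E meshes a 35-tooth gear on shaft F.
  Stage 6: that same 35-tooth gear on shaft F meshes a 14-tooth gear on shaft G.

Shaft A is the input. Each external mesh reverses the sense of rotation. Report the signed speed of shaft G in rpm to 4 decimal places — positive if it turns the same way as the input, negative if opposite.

Stage 1 [32T→17T]: ω = 1684.0000×32/17 = 3169.8824 rpm, dir flips to −; running = −3169.8824
Stage 2 [83T→38T]: ω = 3169.8824×83/38 = 6923.6904 rpm, dir flips to +; running = +6923.6904
Stage 3 [38T→68T]: ω = 6923.6904×38/68 = 3869.1211 rpm, dir flips to −; running = −3869.1211
Stage 4 [23T→37T]: ω = 3869.1211×23/37 = 2405.1293 rpm, dir flips to +; running = +2405.1293
Stage 5 [51T→35T]: ω = 2405.1293×51/35 = 3504.6170 rpm, dir flips to −; running = −3504.6170
Stage 6 [35T→14T]: ω = 3504.6170×35/14 = 8761.5426 rpm, dir flips to +; running = +8761.5426

+8761.5426 rpm (same as input, |ω| = 8761.5426 rpm)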